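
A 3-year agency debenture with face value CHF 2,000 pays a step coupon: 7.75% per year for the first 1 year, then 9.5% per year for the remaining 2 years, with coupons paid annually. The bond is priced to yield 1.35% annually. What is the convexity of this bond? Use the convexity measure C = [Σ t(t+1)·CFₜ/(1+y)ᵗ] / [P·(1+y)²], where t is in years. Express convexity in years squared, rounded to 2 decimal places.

10.63

With y = 0.0135:
  t   CF        PV=CF/(1+0.0135)^t    t·PV        t(t+1)·PV
  1       155.00       152.9354       152.9354         305.8707
  2       190.00       184.9720       369.9441       1,109.8323
  3     2,190.00     2,103.6470     6,310.9409      25,243.7634
  Σ                  2,441.5544     6,833.8203      26,659.4665
P = 2,441.5544.
Convexity = Σ t(t+1)·PV / [P·(1+y)²] = 26,659.4665 / (2,441.5544 × 1.027182) = 10.63010.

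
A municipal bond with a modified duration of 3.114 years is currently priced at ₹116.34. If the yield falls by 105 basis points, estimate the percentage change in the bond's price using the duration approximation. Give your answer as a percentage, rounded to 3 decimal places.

Duration approximation: ΔP/P ≈ -D_mod · Δy = -3.114 × (-0.0105) = +0.032697.
As a percentage: +3.2697%.

+3.270%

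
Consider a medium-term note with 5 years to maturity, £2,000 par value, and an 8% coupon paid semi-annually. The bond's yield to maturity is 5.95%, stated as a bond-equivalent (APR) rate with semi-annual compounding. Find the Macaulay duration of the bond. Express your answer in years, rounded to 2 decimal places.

Periodic yield y = 0.02975. Discount each cash flow and weight by its period:
  t   CF        PV=CF/(1+0.02975)^t    t·PV
  1        80.00        77.6888        77.6888
  2        80.00        75.4443       150.8886
  3        80.00        73.2647       219.7940
  4        80.00        71.1480       284.5921
  5        80.00        69.0925       345.4626
  6        80.00        67.0964       402.5784
  7        80.00        65.1579       456.1056
  8        80.00        63.2755       506.2040
  9        80.00        61.4474       553.0269
  10    2,080.00     1,551.4770    15,514.7695
  Σ                  2,175.0925    18,511.1104
Price P = Σ PV = 2,175.0925.
Macaulay duration = Σ(t·PV) / P = 18,511.1104 / 2,175.0925 = 8.51049 half-year periods.
In years: 8.51049 / 2 = 4.25525 years.

4.26 years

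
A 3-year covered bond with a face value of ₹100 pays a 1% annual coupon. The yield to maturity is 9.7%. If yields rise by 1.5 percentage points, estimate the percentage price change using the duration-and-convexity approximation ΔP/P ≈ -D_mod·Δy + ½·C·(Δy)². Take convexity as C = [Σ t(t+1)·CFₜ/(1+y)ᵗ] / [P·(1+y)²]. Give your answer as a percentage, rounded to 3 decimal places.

-3.945%

With y = 0.097:
  t   CF        PV=CF/(1+0.097)^t    t·PV        t(t+1)·PV
  1         1.00         0.9116         0.9116           1.8232
  2         1.00         0.8310         1.6619           4.9858
  3       101.00        76.5071       229.5212         918.0847
  Σ                     78.2496       232.0947         924.8937
P = 78.2496; D_Mac = 2.96608 yrs; D_mod = 2.70381 yrs; C = 9.82192.
Duration effect: -2.70381 × (+0.015) = -0.040557
Convexity effect: 0.5 × 9.82192 × (0.015)² = +0.0011050
ΔP/P ≈ -0.040557 + 0.0011050 = -0.039452 = -3.9452%.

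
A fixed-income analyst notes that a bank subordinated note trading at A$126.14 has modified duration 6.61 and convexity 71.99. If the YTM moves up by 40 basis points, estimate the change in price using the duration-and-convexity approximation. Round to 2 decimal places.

-A$3.26

Duration effect: -D_mod·Δy = -6.61 × (+0.004) = -0.026440
Convexity effect: ½·C·(Δy)² = 0.5 × 71.99 × (0.004)² = +0.00057592
ΔP/P ≈ -0.026440 + 0.00057592 = -0.02586408
ΔP ≈ 126.14 × (-0.02586408) = -3.2624950512.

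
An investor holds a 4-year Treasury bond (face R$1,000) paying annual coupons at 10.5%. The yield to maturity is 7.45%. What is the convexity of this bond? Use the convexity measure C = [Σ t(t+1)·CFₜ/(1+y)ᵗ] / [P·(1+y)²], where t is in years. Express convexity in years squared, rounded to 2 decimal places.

With y = 0.0745:
  t   CF        PV=CF/(1+0.0745)^t    t·PV        t(t+1)·PV
  1       105.00        97.7199        97.7199         195.4397
  2       105.00        90.9445       181.8890         545.6670
  3       105.00        84.6389       253.9167       1,015.6669
  4     1,105.00       828.9658     3,315.8631      16,579.3154
  Σ                  1,102.2691     3,849.3887      18,336.0891
P = 1,102.2691.
Convexity = Σ t(t+1)·PV / [P·(1+y)²] = 18,336.0891 / (1,102.2691 × 1.154550) = 14.40808.

14.41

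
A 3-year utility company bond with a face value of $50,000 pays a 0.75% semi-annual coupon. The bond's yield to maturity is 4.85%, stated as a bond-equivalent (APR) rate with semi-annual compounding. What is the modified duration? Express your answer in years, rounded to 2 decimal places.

2.90 years

Periodic yield y = 0.02425. First find Macaulay duration:
  t   CF        PV=CF/(1+0.02425)^t    t·PV
  1       187.50       183.0608       183.0608
  2       187.50       178.7267       357.4533
  3       187.50       174.4951       523.4854
  4       187.50       170.3638       681.4553
  5       187.50       166.3303       831.6516
  6    50,187.50    43,467.0060   260,802.0359
  Σ                 44,339.9827   263,379.1423
P = 44,339.9827; Macaulay duration = 263,379.1423 / 44,339.9827 = 5.93999 half-year periods = 2.97000 years.
Modified duration = D_Mac / (1 + y) = 2.97000 / 1.02425 = 2.89968 years.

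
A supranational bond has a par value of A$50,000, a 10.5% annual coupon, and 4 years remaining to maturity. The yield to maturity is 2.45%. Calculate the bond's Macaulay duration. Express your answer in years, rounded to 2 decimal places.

Periodic yield y = 0.0245. Discount each cash flow and weight by its year:
  t   CF        PV=CF/(1+0.0245)^t    t·PV
  1     5,250.00     5,124.4510     5,124.4510
  2     5,250.00     5,001.9043    10,003.8086
  3     5,250.00     4,882.2882    14,646.8647
  4    55,250.00    50,151.5582   200,606.2330
  Σ                 65,160.2017   230,381.3572
Price P = Σ PV = 65,160.2017.
Macaulay duration = Σ(t·PV) / P = 230,381.3572 / 65,160.2017 = 3.53561 years.

3.54 years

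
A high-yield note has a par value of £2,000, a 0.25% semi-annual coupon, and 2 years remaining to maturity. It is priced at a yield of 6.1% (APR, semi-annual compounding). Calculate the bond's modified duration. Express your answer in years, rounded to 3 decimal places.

1.937 years

Periodic yield y = 0.0305. First find Macaulay duration:
  t   CF        PV=CF/(1+0.0305)^t    t·PV
  1         2.50         2.4260         2.4260
  2         2.50         2.3542         4.7084
  3         2.50         2.2845         6.8536
  4     2,002.50     1,775.7448     7,102.9790
  Σ                  1,782.8095     7,116.9670
P = 1,782.8095; Macaulay duration = 7,116.9670 / 1,782.8095 = 3.99200 half-year periods = 1.99600 years.
Modified duration = D_Mac / (1 + y) = 1.99600 / 1.0305 = 1.93692 years.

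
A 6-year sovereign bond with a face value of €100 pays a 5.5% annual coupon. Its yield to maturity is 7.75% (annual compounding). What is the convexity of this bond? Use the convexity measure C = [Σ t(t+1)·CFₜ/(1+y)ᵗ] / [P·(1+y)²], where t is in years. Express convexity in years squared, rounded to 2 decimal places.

With y = 0.0775:
  t   CF        PV=CF/(1+0.0775)^t    t·PV        t(t+1)·PV
  1         5.50         5.1044         5.1044          10.2088
  2         5.50         4.7373         9.4745          28.4236
  3         5.50         4.3965        13.1896          52.7585
  4         5.50         4.0803        16.3213          81.6063
  5         5.50         3.7868        18.9342         113.6050
  6       105.50        67.4138       404.4828       2,831.3795
  Σ                     89.5192       467.5068       3,117.9817
P = 89.5192.
Convexity = Σ t(t+1)·PV / [P·(1+y)²] = 3,117.9817 / (89.5192 × 1.161006) = 30.00012.

30.00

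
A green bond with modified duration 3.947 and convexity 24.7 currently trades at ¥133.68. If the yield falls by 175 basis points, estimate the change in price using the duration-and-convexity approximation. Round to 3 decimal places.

+¥9.739

Duration effect: -D_mod·Δy = -3.947 × (-0.0175) = +0.0690725
Convexity effect: ½·C·(Δy)² = 0.5 × 24.7 × (-0.0175)² = +0.0037821875
ΔP/P ≈ +0.0690725 + 0.0037821875 = +0.0728546875
ΔP ≈ 133.68 × (+0.0728546875) = +9.739214625.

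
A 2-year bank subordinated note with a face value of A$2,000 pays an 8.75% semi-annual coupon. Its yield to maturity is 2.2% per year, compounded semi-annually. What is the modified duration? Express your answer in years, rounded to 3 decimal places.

1.865 years

Periodic yield y = 0.011. First find Macaulay duration:
  t   CF        PV=CF/(1+0.011)^t    t·PV
  1        87.50        86.5480        86.5480
  2        87.50        85.6063       171.2126
  3        87.50        84.6749       254.0246
  4     2,087.50     1,998.1214     7,992.4854
  Σ                  2,254.9505     8,504.2706
P = 2,254.9505; Macaulay duration = 8,504.2706 / 2,254.9505 = 3.77138 half-year periods = 1.88569 years.
Modified duration = D_Mac / (1 + y) = 1.88569 / 1.011 = 1.86517 years.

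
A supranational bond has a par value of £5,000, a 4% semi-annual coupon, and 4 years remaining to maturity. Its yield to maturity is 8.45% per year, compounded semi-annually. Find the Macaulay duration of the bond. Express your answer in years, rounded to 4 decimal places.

Periodic yield y = 0.04225. Discount each cash flow and weight by its period:
  t   CF        PV=CF/(1+0.04225)^t    t·PV
  1       100.00        95.9463        95.9463
  2       100.00        92.0569       184.1137
  3       100.00        88.3251       264.9754
  4       100.00        84.7447       338.9787
  5       100.00        81.3093       406.5467
  6       100.00        78.0133       468.0797
  7       100.00        74.8508       523.9559
  8     5,100.00     3,662.6460    29,301.1680
  Σ                  4,257.8924    31,583.7644
Price P = Σ PV = 4,257.8924.
Macaulay duration = Σ(t·PV) / P = 31,583.7644 / 4,257.8924 = 7.41770 half-year periods.
In years: 7.41770 / 2 = 3.70885 years.

3.7088 years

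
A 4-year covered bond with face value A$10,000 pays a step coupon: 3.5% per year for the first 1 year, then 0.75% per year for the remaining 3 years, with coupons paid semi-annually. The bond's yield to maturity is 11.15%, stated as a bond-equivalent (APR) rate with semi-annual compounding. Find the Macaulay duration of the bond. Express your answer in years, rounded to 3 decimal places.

Periodic yield y = 0.05575. Discount each cash flow and weight by its period:
  t   CF        PV=CF/(1+0.05575)^t    t·PV
  1       175.00       165.7589       165.7589
  2       175.00       157.0059       314.0117
  3        37.50        31.8675        95.6025
  4        37.50        30.1847       120.7388
  5        37.50        28.5908       142.9538
  6        37.50        27.0810       162.4860
  7        37.50        25.6510       179.5567
  8    10,037.50     6,503.3457    52,026.7652
  Σ                  6,969.4854    53,207.8738
Price P = Σ PV = 6,969.4854.
Macaulay duration = Σ(t·PV) / P = 53,207.8738 / 6,969.4854 = 7.63440 half-year periods.
In years: 7.63440 / 2 = 3.81720 years.

3.817 years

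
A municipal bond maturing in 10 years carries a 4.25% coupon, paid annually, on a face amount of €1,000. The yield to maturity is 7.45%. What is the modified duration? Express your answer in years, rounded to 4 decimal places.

7.5314 years

Periodic yield y = 0.0745. First find Macaulay duration:
  t   CF        PV=CF/(1+0.0745)^t    t·PV
  1        42.50        39.5533        39.5533
  2        42.50        36.8109        73.6217
  3        42.50        34.2586       102.7758
  4        42.50        31.8833       127.5332
  5        42.50        29.6727       148.3634
  6        42.50        27.6153       165.6920
  7        42.50        25.7006       179.9045
  8        42.50        23.9187       191.3496
  9        42.50        22.2603       200.3428
  10    1,042.50       508.1733     5,081.7333
  Σ                    779.8471     6,310.8696
P = 779.8471; Macaulay duration = 6,310.8696 / 779.8471 = 8.09245 years.
Modified duration = D_Mac / (1 + y) = 8.09245 / 1.0745 = 7.53136 years.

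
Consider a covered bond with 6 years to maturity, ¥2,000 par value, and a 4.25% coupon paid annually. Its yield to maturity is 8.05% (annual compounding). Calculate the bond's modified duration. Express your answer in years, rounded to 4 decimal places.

Periodic yield y = 0.0805. First find Macaulay duration:
  t   CF        PV=CF/(1+0.0805)^t    t·PV
  1        85.00        78.6673        78.6673
  2        85.00        72.8064       145.6127
  3        85.00        67.3821       202.1463
  4        85.00        62.3620       249.4479
  5        85.00        57.7158       288.5792
  6     2,085.00     1,310.2598     7,861.5591
  Σ                  1,649.1934     8,826.0126
P = 1,649.1934; Macaulay duration = 8,826.0126 / 1,649.1934 = 5.35171 years.
Modified duration = D_Mac / (1 + y) = 5.35171 / 1.0805 = 4.95300 years.

4.9530 years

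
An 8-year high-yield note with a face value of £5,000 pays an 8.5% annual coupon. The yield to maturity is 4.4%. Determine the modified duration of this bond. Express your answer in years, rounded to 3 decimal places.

6.083 years

Periodic yield y = 0.044. First find Macaulay duration:
  t   CF        PV=CF/(1+0.044)^t    t·PV
  1       425.00       407.0881       407.0881
  2       425.00       389.9312       779.8623
  3       425.00       373.4973     1,120.4918
  4       425.00       357.7560     1,431.0240
  5       425.00       342.6782     1,713.3908
  6       425.00       328.2358     1,969.4148
  7       425.00       314.4021     2,200.8147
  8     5,425.00     3,844.1095    30,752.8762
  Σ                  6,357.6981    40,374.9628
P = 6,357.6981; Macaulay duration = 40,374.9628 / 6,357.6981 = 6.35056 years.
Modified duration = D_Mac / (1 + y) = 6.35056 / 1.044 = 6.08291 years.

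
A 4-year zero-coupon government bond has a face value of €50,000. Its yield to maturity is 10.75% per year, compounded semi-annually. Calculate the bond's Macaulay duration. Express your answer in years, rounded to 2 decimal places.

A zero-coupon bond has a single cash flow at maturity, so its Macaulay duration equals its maturity: 4 years.
(Equivalently: 8 semi-annual periods ÷ 2 = 4 years.)

4.00 years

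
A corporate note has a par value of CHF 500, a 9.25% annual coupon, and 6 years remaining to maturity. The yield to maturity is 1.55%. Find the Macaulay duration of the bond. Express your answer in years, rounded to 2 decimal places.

Periodic yield y = 0.0155. Discount each cash flow and weight by its year:
  t   CF        PV=CF/(1+0.0155)^t    t·PV
  1        46.25        45.5441        45.5441
  2        46.25        44.8489        89.6978
  3        46.25        44.1644       132.4931
  4        46.25        43.4903       173.9610
  5        46.25        42.8265       214.1323
  6       546.25       498.0947     2,988.5679
  Σ                    718.9687     3,644.3962
Price P = Σ PV = 718.9687.
Macaulay duration = Σ(t·PV) / P = 3,644.3962 / 718.9687 = 5.06892 years.

5.07 years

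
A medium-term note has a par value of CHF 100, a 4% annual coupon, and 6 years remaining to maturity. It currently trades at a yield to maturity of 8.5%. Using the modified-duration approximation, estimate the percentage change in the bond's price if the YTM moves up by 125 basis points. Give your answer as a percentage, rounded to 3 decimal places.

-6.190%

Periodic yield y = 0.085. Modified duration first:
  t   CF        PV=CF/(1+0.085)^t    t·PV
  1         4.00         3.6866         3.6866
  2         4.00         3.3978         6.7956
  3         4.00         3.1316         9.3949
  4         4.00         2.8863        11.5452
  5         4.00         2.6602        13.3009
  6       104.00        63.7463       382.4777
  Σ                     79.5089       427.2010
P = 79.5089; D_Mac = 5.37300 yrs; D_mod = 5.37300/(1+0.085) = 4.95207 yrs.
ΔP/P ≈ -D_mod · Δy = -4.95207 × (+0.0125) = -0.061901 = -6.1901%.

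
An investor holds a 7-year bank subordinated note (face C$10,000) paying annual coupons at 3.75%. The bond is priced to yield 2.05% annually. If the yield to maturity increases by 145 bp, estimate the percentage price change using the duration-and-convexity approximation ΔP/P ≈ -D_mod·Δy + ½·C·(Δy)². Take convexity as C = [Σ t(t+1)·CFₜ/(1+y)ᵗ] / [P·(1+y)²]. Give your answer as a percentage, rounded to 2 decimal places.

With y = 0.0205:
  t   CF        PV=CF/(1+0.0205)^t    t·PV        t(t+1)·PV
  1       375.00       367.4669       367.4669         734.9339
  2       375.00       360.0852       720.1704       2,160.5111
  3       375.00       352.8517     1,058.5552       4,234.2207
  4       375.00       345.7636     1,383.0543       6,915.2714
  5       375.00       338.8178     1,694.0890      10,164.5341
  6       375.00       332.0116     1,992.0694      13,944.4858
  7    10,375.00     9,001.1302    63,007.9111     504,063.2892
  Σ                 11,098.1269    70,223.3163     542,217.2460
P = 11,098.1269; D_Mac = 6.32749 yrs; D_mod = 6.20038 yrs; C = 46.91348.
Duration effect: -6.20038 × (+0.0145) = -0.089906
Convexity effect: 0.5 × 46.91348 × (0.0145)² = +0.0049318
ΔP/P ≈ -0.089906 + 0.0049318 = -0.084974 = -8.4974%.

-8.50%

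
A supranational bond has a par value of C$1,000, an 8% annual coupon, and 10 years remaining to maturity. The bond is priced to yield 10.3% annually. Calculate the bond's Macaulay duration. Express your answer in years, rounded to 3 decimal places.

7.013 years

Periodic yield y = 0.103. Discount each cash flow and weight by its year:
  t   CF        PV=CF/(1+0.103)^t    t·PV
  1        80.00        72.5295        72.5295
  2        80.00        65.7565       131.5131
  3        80.00        59.6161       178.8483
  4        80.00        54.0490       216.1961
  5        80.00        49.0018       245.0092
  6        80.00        44.4260       266.5558
  7        80.00        40.2774       281.9418
  8        80.00        36.5162       292.1298
  9        80.00        33.1063       297.9565
  10    1,080.00       405.1992     4,051.9925
  Σ                    860.4781     6,034.6726
Price P = Σ PV = 860.4781.
Macaulay duration = Σ(t·PV) / P = 6,034.6726 / 860.4781 = 7.01316 years.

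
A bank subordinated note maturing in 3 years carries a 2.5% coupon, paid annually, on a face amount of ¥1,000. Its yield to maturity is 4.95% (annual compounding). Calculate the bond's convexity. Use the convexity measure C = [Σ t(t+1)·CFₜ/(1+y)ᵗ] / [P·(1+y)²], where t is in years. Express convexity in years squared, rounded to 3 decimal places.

With y = 0.0495:
  t   CF        PV=CF/(1+0.0495)^t    t·PV        t(t+1)·PV
  1        25.00        23.8209        23.8209          47.6417
  2        25.00        22.6973        45.3947         136.1841
  3     1,025.00       886.6996     2,660.0989      10,640.3958
  Σ                    933.2179     2,729.3145      10,824.2216
P = 933.2179.
Convexity = Σ t(t+1)·PV / [P·(1+y)²] = 10,824.2216 / (933.2179 × 1.101450) = 10.53049.

10.530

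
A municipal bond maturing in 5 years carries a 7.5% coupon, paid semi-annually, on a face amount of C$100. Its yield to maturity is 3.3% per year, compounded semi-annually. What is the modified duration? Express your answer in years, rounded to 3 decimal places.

4.263 years

Periodic yield y = 0.0165. First find Macaulay duration:
  t   CF        PV=CF/(1+0.0165)^t    t·PV
  1         3.75         3.6891         3.6891
  2         3.75         3.6292         7.2585
  3         3.75         3.5703        10.7110
  4         3.75         3.5124        14.0495
  5         3.75         3.4554        17.2768
  6         3.75         3.3993        20.3957
  7         3.75         3.3441        23.4087
  8         3.75         3.2898        26.3186
  9         3.75         3.2364        29.1278
  10      103.75        88.0875       880.8750
  Σ                    119.2136     1,033.1107
P = 119.2136; Macaulay duration = 1,033.1107 / 119.2136 = 8.66605 half-year periods = 4.33302 years.
Modified duration = D_Mac / (1 + y) = 4.33302 / 1.0165 = 4.26269 years.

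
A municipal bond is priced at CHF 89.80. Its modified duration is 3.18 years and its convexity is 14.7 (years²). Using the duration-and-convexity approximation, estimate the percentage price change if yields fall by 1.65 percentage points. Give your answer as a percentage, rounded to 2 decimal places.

+5.45%

Duration effect: -D_mod·Δy = -3.18 × (-0.0165) = +0.052470
Convexity effect: ½·C·(Δy)² = 0.5 × 14.7 × (-0.0165)² = +0.0020010375
ΔP/P ≈ +0.052470 + 0.0020010375 = +0.0544710375
= +5.44710375%.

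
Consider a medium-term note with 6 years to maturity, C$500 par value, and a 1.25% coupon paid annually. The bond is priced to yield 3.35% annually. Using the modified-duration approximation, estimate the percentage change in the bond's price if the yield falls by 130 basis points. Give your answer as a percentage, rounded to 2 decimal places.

+7.30%

Periodic yield y = 0.0335. Modified duration first:
  t   CF        PV=CF/(1+0.0335)^t    t·PV
  1         6.25         6.0474         6.0474
  2         6.25         5.8514        11.7028
  3         6.25         5.6617        16.9852
  4         6.25         5.4782        21.9128
  5         6.25         5.3006        26.5032
  6       506.25       415.4341     2,492.6046
  Σ                    443.7735     2,575.7560
P = 443.7735; D_Mac = 5.80421 yrs; D_mod = 5.80421/(1+0.0335) = 5.61608 yrs.
ΔP/P ≈ -D_mod · Δy = -5.61608 × (-0.013) = +0.073009 = +7.3009%.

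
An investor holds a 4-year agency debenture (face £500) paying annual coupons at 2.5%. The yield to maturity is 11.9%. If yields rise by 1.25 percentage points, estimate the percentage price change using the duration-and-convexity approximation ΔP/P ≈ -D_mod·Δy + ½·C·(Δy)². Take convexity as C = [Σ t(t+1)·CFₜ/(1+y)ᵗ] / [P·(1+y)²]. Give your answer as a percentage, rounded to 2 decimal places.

With y = 0.119:
  t   CF        PV=CF/(1+0.119)^t    t·PV        t(t+1)·PV
  1        12.50        11.1707        11.1707          22.3414
  2        12.50         9.9827        19.9655          59.8965
  3        12.50         8.9211        26.7634         107.0535
  4       512.50       326.8688     1,307.4754       6,537.3768
  Σ                    356.9434     1,365.3749       6,726.6682
P = 356.9434; D_Mac = 3.82519 yrs; D_mod = 3.41840 yrs; C = 15.05014.
Duration effect: -3.41840 × (+0.0125) = -0.042730
Convexity effect: 0.5 × 15.05014 × (0.0125)² = +0.0011758
ΔP/P ≈ -0.042730 + 0.0011758 = -0.041554 = -4.1554%.

-4.16%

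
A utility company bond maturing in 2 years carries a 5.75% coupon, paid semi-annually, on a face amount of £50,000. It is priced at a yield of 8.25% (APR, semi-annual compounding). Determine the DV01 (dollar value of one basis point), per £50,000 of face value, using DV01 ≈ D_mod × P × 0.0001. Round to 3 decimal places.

£8.782

Periodic yield y = 0.04125.
  t   CF        PV=CF/(1+0.04125)^t    t·PV
  1     1,437.50     1,380.5522     1,380.5522
  2     1,437.50     1,325.8605     2,651.7210
  3     1,437.50     1,273.3354     3,820.0062
  4    51,437.50    43,758.2349   175,032.9394
  Σ                 47,737.9829   182,885.2188
P = 47,737.9829; D_Mac = 3.83102 half-year periods = 1.91551 yrs; D_mod = 1.83963 yrs.
DV01 ≈ 1.83963 × 47,737.9829 × 0.0001 = 8.782003.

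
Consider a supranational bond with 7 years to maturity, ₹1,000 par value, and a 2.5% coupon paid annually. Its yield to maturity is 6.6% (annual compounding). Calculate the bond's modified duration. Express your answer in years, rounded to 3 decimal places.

6.029 years

Periodic yield y = 0.066. First find Macaulay duration:
  t   CF        PV=CF/(1+0.066)^t    t·PV
  1        25.00        23.4522        23.4522
  2        25.00        22.0001        44.0003
  3        25.00        20.6380        61.9141
  4        25.00        19.3603        77.4410
  5        25.00        18.1616        90.8080
  6        25.00        17.0371       102.2229
  7     1,025.00       655.2747     4,586.9232
  Σ                    775.9241     4,986.7617
P = 775.9241; Macaulay duration = 4,986.7617 / 775.9241 = 6.42687 years.
Modified duration = D_Mac / (1 + y) = 6.42687 / 1.066 = 6.02896 years.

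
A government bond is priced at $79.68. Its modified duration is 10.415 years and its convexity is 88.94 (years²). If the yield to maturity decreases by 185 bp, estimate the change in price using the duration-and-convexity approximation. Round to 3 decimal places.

+$16.565

Duration effect: -D_mod·Δy = -10.415 × (-0.0185) = +0.1926775
Convexity effect: ½·C·(Δy)² = 0.5 × 88.94 × (-0.0185)² = +0.0152198575
ΔP/P ≈ +0.1926775 + 0.0152198575 = +0.2078973575
ΔP ≈ 79.68 × (+0.2078973575) = +16.5652614456.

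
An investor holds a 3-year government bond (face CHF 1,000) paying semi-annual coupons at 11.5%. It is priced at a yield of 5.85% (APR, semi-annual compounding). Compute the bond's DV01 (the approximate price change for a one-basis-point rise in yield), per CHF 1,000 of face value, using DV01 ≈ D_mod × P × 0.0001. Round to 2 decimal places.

Periodic yield y = 0.02925.
  t   CF        PV=CF/(1+0.02925)^t    t·PV
  1        57.50        55.8659        55.8659
  2        57.50        54.2783       108.5566
  3        57.50        52.7358       158.2073
  4        57.50        51.2371       204.9483
  5        57.50        49.7810       248.9049
  6     1,057.50       889.5188     5,337.1127
  Σ                  1,153.4168     6,113.5957
P = 1,153.4168; D_Mac = 5.30042 half-year periods = 2.65021 yrs; D_mod = 2.57490 yrs.
DV01 ≈ 2.57490 × 1,153.4168 × 0.0001 = 0.296993.

CHF 0.30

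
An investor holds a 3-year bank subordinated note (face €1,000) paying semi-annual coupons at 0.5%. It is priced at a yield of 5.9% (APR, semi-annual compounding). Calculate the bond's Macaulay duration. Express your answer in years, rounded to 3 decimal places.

2.979 years

Periodic yield y = 0.0295. Discount each cash flow and weight by its period:
  t   CF        PV=CF/(1+0.0295)^t    t·PV
  1         2.50         2.4284         2.4284
  2         2.50         2.3588         4.7176
  3         2.50         2.2912         6.8736
  4         2.50         2.2255         8.9021
  5         2.50         2.1618        10.8088
  6     1,002.50       842.0275     5,052.1650
  Σ                    853.4931     5,085.8955
Price P = Σ PV = 853.4931.
Macaulay duration = Σ(t·PV) / P = 5,085.8955 / 853.4931 = 5.95892 half-year periods.
In years: 5.95892 / 2 = 2.97946 years.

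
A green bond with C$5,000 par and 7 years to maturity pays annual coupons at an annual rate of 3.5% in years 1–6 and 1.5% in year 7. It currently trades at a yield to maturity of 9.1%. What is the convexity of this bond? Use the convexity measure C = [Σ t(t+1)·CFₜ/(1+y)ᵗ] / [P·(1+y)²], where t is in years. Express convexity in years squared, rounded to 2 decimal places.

39.74

With y = 0.091:
  t   CF        PV=CF/(1+0.091)^t    t·PV        t(t+1)·PV
  1       175.00       160.4033       160.4033         320.8066
  2       175.00       147.0241       294.0482         882.1446
  3       175.00       134.7609       404.2826       1,617.1304
  4       175.00       123.5205       494.0820       2,470.4100
  5       175.00       113.2177       566.0885       3,396.5307
  6       175.00       103.7742       622.6454       4,358.5179
  7     5,075.00     2,758.4352    19,309.0467     154,472.3734
  Σ                  3,541.1359    21,850.5967     167,517.9138
P = 3,541.1359.
Convexity = Σ t(t+1)·PV / [P·(1+y)²] = 167,517.9138 / (3,541.1359 × 1.190281) = 39.74378.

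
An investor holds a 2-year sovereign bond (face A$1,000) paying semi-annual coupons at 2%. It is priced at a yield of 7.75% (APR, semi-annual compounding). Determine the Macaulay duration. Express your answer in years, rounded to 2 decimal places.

Periodic yield y = 0.03875. Discount each cash flow and weight by its period:
  t   CF        PV=CF/(1+0.03875)^t    t·PV
  1        10.00         9.6270         9.6270
  2        10.00         9.2678        18.5357
  3        10.00         8.9221        26.7663
  4     1,010.00       867.5155     3,470.0619
  Σ                    895.3323     3,524.9908
Price P = Σ PV = 895.3323.
Macaulay duration = Σ(t·PV) / P = 3,524.9908 / 895.3323 = 3.93708 half-year periods.
In years: 3.93708 / 2 = 1.96854 years.

1.97 years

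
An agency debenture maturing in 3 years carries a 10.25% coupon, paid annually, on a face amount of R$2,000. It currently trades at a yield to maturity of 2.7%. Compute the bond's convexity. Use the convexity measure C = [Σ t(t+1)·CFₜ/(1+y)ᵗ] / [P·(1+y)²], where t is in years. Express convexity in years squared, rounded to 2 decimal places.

With y = 0.027:
  t   CF        PV=CF/(1+0.027)^t    t·PV        t(t+1)·PV
  1       205.00       199.6105       199.6105         399.2210
  2       205.00       194.3627       388.7254       1,166.1763
  3     2,205.00     2,035.6226     6,106.8678      24,427.4712
  Σ                  2,429.5958     6,695.2037      25,992.8685
P = 2,429.5958.
Convexity = Σ t(t+1)·PV / [P·(1+y)²] = 25,992.8685 / (2,429.5958 × 1.054729) = 10.14330.

10.14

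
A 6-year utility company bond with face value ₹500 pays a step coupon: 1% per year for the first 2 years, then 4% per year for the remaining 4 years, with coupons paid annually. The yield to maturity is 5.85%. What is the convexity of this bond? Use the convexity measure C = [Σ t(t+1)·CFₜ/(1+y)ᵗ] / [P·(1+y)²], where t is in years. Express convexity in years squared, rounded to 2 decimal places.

34.59

With y = 0.0585:
  t   CF        PV=CF/(1+0.0585)^t    t·PV        t(t+1)·PV
  1         5.00         4.7237         4.7237           9.4473
  2         5.00         4.4626         8.9252          26.7756
  3        20.00        16.8639        50.5916         202.3665
  4        20.00        15.9319        63.7274         318.6372
  5        20.00        15.0514        75.2568         451.5407
  6       520.00       369.7074     2,218.2445      15,527.7117
  Σ                    426.7408     2,421.4693      16,536.4792
P = 426.7408.
Convexity = Σ t(t+1)·PV / [P·(1+y)²] = 16,536.4792 / (426.7408 × 1.120422) = 34.58575.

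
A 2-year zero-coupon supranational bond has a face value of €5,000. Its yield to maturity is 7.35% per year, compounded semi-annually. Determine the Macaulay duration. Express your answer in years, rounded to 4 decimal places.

2.0000 years

A zero-coupon bond has a single cash flow at maturity, so its Macaulay duration equals its maturity: 2 years.
(Equivalently: 4 semi-annual periods ÷ 2 = 2 years.)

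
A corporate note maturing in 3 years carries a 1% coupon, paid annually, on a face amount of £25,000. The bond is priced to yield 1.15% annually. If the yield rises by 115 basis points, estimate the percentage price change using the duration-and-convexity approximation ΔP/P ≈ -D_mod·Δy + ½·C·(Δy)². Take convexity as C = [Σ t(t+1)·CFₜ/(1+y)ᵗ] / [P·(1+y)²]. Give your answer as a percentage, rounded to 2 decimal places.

-3.30%

With y = 0.0115:
  t   CF        PV=CF/(1+0.0115)^t    t·PV        t(t+1)·PV
  1       250.00       247.1577       247.1577         494.3154
  2       250.00       244.3477       488.6954       1,466.0861
  3    25,250.00    24,398.5334    73,195.6001     292,782.4005
  Σ                 24,890.0387    73,931.4532     294,742.8020
P = 24,890.0387; D_Mac = 2.97032 yrs; D_mod = 2.93655 yrs; C = 11.57406.
Duration effect: -2.93655 × (+0.0115) = -0.033770
Convexity effect: 0.5 × 11.57406 × (0.0115)² = +0.0007653
ΔP/P ≈ -0.033770 + 0.0007653 = -0.033005 = -3.3005%.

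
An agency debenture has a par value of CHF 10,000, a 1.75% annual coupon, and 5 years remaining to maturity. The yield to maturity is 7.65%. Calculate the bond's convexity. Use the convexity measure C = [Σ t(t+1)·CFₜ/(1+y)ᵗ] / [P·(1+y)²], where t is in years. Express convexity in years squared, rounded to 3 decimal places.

With y = 0.0765:
  t   CF        PV=CF/(1+0.0765)^t    t·PV        t(t+1)·PV
  1       175.00       162.5639       162.5639         325.1277
  2       175.00       151.0115       302.0230         906.0689
  3       175.00       140.2801       420.8402       1,683.3607
  4       175.00       130.3113       521.2450       2,606.2250
  5    10,175.00     7,038.2428    35,191.2142     211,147.2852
  Σ                  7,622.4095    36,597.8862     216,668.0675
P = 7,622.4095.
Convexity = Σ t(t+1)·PV / [P·(1+y)²] = 216,668.0675 / (7,622.4095 × 1.158852) = 24.52870.

24.529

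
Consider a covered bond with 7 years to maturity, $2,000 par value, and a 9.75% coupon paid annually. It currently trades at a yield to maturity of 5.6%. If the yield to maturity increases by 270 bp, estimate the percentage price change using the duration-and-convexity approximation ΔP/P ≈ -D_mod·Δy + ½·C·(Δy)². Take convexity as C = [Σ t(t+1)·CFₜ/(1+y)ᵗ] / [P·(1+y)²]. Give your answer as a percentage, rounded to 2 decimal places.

-12.89%

With y = 0.056:
  t   CF        PV=CF/(1+0.056)^t    t·PV        t(t+1)·PV
  1       195.00       184.6591       184.6591         369.3182
  2       195.00       174.8666       349.7331       1,049.1994
  3       195.00       165.5933       496.7800       1,987.1200
  4       195.00       156.8119       627.2475       3,136.2374
  5       195.00       148.4961       742.4805       4,454.8827
  6       195.00       140.6213       843.7278       5,906.0945
  7     2,195.00     1,498.9498    10,492.6488      83,941.1905
  Σ                  2,469.9981    13,737.2768     100,844.0427
P = 2,469.9981; D_Mac = 5.56165 yrs; D_mod = 5.26672 yrs; C = 36.61220.
Duration effect: -5.26672 × (+0.027) = -0.142201
Convexity effect: 0.5 × 36.61220 × (0.027)² = +0.0133451
ΔP/P ≈ -0.142201 + 0.0133451 = -0.128856 = -12.8856%.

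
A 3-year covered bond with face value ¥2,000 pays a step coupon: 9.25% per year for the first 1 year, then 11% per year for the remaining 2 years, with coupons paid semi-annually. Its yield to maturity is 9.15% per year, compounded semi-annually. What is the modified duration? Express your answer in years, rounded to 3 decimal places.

Periodic yield y = 0.04575. First find Macaulay duration:
  t   CF        PV=CF/(1+0.04575)^t    t·PV
  1        92.50        88.4533        88.4533
  2        92.50        84.5836       169.1671
  3       110.00        96.1854       288.5561
  4       110.00        91.9774       367.9097
  5       110.00        87.9535       439.7677
  6     2,110.00     1,613.3003     9,679.8018
  Σ                  2,062.4535    11,033.6557
P = 2,062.4535; Macaulay duration = 11,033.6557 / 2,062.4535 = 5.34977 half-year periods = 2.67489 years.
Modified duration = D_Mac / (1 + y) = 2.67489 / 1.04575 = 2.55786 years.

2.558 years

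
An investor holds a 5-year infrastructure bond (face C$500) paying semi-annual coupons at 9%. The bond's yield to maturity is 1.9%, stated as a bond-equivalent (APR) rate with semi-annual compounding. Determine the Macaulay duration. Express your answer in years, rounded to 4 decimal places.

Periodic yield y = 0.0095. Discount each cash flow and weight by its period:
  t   CF        PV=CF/(1+0.0095)^t    t·PV
  1        22.50        22.2883        22.2883
  2        22.50        22.0785        44.1570
  3        22.50        21.8707        65.6122
  4        22.50        21.6649        86.6597
  5        22.50        21.4610       107.3052
  6        22.50        21.2591       127.5545
  7        22.50        21.0590       147.4132
  8        22.50        20.8608       166.8868
  9        22.50        20.6645       185.9808
  10      522.50       475.3605     4,753.6047
  Σ                    668.5675     5,707.4624
Price P = Σ PV = 668.5675.
Macaulay duration = Σ(t·PV) / P = 5,707.4624 / 668.5675 = 8.53685 half-year periods.
In years: 8.53685 / 2 = 4.26843 years.

4.2684 years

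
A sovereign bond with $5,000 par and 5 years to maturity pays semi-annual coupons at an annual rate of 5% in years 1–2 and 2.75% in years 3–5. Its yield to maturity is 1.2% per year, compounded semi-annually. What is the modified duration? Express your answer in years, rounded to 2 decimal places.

4.55 years

Periodic yield y = 0.006. First find Macaulay duration:
  t   CF        PV=CF/(1+0.006)^t    t·PV
  1       125.00       124.2545       124.2545
  2       125.00       123.5134       247.0268
  3       125.00       122.7767       368.3302
  4       125.00       122.0445       488.1779
  5        68.75        66.7241       333.6206
  6        68.75        66.3262       397.9569
  7        68.75        65.9306       461.5140
  8        68.75        65.5373       524.2988
  9        68.75        65.1465       586.3182
  10    5,068.75     4,774.4249    47,744.2488
  Σ                  5,596.6786    51,275.7466
P = 5,596.6786; Macaulay duration = 51,275.7466 / 5,596.6786 = 9.16182 half-year periods = 4.58091 years.
Modified duration = D_Mac / (1 + y) = 4.58091 / 1.006 = 4.55359 years.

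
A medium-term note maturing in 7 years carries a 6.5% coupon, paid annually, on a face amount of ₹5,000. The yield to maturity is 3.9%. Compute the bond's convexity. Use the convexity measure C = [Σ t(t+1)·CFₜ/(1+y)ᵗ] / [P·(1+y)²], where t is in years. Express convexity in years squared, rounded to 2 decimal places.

With y = 0.039:
  t   CF        PV=CF/(1+0.039)^t    t·PV        t(t+1)·PV
  1       325.00       312.8008       312.8008         625.6015
  2       325.00       301.0595       602.1189       1,806.3567
  3       325.00       289.7589       869.2766       3,477.1063
  4       325.00       278.8824     1,115.5298       5,577.6488
  5       325.00       268.4143     1,342.0714       8,052.4285
  6       325.00       258.3391     1,550.0344      10,850.2405
  7     5,325.00     4,073.9039    28,517.3272     228,138.6179
  Σ                  5,783.1588    34,309.1590     258,528.0003
P = 5,783.1588.
Convexity = Σ t(t+1)·PV / [P·(1+y)²] = 258,528.0003 / (5,783.1588 × 1.079521) = 41.41059.

41.41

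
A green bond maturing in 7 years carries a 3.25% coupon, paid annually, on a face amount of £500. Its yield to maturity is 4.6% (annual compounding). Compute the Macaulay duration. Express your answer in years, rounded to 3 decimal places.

6.341 years

Periodic yield y = 0.046. Discount each cash flow and weight by its year:
  t   CF        PV=CF/(1+0.046)^t    t·PV
  1        16.25        15.5354        15.5354
  2        16.25        14.8522        29.7043
  3        16.25        14.1990        42.5971
  4        16.25        13.5746        54.2983
  5        16.25        12.9776        64.8881
  6        16.25        12.4069        74.4414
  7       516.25       376.8238     2,637.7663
  Σ                    460.3694     2,919.2309
Price P = Σ PV = 460.3694.
Macaulay duration = Σ(t·PV) / P = 2,919.2309 / 460.3694 = 6.34106 years.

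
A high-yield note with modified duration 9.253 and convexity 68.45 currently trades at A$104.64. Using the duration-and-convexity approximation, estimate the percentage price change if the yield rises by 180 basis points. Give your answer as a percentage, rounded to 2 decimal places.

-15.55%

Duration effect: -D_mod·Δy = -9.253 × (+0.018) = -0.166554
Convexity effect: ½·C·(Δy)² = 0.5 × 68.45 × (0.018)² = +0.0110889
ΔP/P ≈ -0.166554 + 0.0110889 = -0.1554651
= -15.54651%.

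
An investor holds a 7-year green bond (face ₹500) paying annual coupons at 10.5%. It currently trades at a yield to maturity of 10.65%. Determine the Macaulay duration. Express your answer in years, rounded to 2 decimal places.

5.29 years

Periodic yield y = 0.1065. Discount each cash flow and weight by its year:
  t   CF        PV=CF/(1+0.1065)^t    t·PV
  1        52.50        47.4469        47.4469
  2        52.50        42.8802        85.7603
  3        52.50        38.7530       116.2589
  4        52.50        35.0230       140.0921
  5        52.50        31.6521       158.2604
  6        52.50        28.6056       171.6335
  7       552.50       272.0648     1,904.4536
  Σ                    496.4255     2,623.9057
Price P = Σ PV = 496.4255.
Macaulay duration = Σ(t·PV) / P = 2,623.9057 / 496.4255 = 5.28560 years.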